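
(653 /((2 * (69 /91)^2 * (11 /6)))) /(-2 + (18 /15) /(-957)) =-112012355 /723672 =-154.78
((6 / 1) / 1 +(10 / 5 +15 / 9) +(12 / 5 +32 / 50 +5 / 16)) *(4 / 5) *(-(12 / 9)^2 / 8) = -15623 / 6750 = -2.31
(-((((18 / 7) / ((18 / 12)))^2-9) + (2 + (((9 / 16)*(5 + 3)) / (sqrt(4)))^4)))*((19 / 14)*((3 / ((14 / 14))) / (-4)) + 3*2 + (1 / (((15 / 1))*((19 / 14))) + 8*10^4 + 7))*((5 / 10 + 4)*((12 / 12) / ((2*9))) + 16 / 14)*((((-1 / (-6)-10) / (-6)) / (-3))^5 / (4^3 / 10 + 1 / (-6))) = 291902907238531072954535 / 15557942177848885248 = 18762.31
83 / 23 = 3.61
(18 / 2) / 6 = 1.50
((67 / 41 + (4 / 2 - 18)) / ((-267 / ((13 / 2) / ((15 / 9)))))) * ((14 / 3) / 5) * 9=160797 / 91225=1.76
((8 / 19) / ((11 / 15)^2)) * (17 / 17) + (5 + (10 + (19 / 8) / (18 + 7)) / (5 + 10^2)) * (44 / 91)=1188784497 / 366115750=3.25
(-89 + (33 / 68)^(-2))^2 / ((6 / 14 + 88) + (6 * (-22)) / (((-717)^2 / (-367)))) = 3406191116960023 / 41976358862031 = 81.15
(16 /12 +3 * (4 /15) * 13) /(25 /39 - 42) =-2288 /8065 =-0.28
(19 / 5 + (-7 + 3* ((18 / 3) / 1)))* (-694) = -51356 / 5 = -10271.20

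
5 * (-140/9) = -700/9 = -77.78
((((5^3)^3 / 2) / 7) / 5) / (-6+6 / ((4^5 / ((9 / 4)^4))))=-25600000000 / 5367243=-4769.67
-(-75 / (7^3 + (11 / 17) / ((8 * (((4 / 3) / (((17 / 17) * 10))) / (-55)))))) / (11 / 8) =163200 / 926431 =0.18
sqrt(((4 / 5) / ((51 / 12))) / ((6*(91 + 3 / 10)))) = 0.02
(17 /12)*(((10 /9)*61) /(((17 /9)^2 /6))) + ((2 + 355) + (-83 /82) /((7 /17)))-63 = 4420495 /9758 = 453.01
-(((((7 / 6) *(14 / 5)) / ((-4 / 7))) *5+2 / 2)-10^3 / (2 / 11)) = 66331 / 12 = 5527.58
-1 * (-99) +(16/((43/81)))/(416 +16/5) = 558072/5633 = 99.07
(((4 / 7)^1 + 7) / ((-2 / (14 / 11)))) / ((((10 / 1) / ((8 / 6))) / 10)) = -212 / 33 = -6.42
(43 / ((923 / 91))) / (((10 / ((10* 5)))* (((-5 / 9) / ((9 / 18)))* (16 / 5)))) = -13545 / 2272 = -5.96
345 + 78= 423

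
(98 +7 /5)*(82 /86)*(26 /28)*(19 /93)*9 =2157051 /13330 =161.82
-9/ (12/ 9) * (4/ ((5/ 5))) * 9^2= -2187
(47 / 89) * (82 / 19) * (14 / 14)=3854 / 1691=2.28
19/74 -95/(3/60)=-140581/74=-1899.74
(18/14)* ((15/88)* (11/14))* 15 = 2025/784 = 2.58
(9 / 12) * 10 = 15 / 2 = 7.50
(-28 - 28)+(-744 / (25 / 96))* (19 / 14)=-688328 / 175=-3933.30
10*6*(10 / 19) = 600 / 19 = 31.58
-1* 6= -6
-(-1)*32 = 32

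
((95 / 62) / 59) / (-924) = -95 / 3379992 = -0.00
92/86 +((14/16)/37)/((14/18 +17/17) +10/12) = 322685/299108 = 1.08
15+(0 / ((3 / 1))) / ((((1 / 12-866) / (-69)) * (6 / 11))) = 15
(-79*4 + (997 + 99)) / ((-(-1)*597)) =260 / 199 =1.31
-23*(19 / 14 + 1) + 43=-157 / 14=-11.21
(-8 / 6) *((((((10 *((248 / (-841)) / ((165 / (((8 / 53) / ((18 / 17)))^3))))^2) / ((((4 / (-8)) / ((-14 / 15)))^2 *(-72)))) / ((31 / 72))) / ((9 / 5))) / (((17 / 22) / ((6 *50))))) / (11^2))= 578951601138434048 / 8083656480136904605772163891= 0.00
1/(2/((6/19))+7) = 0.08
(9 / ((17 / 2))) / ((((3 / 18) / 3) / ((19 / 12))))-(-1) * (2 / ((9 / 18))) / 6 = 1573 / 51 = 30.84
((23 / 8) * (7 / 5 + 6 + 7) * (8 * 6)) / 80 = 621 / 25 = 24.84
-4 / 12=-1 / 3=-0.33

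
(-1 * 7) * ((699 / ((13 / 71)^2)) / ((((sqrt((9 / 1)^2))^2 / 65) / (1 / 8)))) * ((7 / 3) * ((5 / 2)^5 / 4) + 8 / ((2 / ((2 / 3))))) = -313787706715 / 359424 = -873029.37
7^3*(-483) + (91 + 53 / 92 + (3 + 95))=-15224107 / 92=-165479.42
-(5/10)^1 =-1/2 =-0.50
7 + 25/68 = 501/68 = 7.37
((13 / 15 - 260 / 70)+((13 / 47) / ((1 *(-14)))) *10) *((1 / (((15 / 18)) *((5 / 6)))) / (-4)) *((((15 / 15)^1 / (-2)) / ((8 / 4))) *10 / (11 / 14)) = -45084 / 12925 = -3.49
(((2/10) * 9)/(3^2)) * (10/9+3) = 37/45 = 0.82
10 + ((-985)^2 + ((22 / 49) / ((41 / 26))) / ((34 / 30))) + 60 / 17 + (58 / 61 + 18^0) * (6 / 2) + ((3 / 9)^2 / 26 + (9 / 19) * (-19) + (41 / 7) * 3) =472998363607957 / 487499922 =970253.21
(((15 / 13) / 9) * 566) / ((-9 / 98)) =-277340 / 351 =-790.14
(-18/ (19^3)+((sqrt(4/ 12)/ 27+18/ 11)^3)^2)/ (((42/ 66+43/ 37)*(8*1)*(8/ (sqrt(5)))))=18588162325165*sqrt(15)/ 2460484452596544+90509856044895563309101*sqrt(5)/ 541329422708897586314496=0.40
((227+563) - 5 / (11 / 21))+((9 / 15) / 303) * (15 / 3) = 867096 / 1111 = 780.46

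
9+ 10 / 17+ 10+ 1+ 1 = 367 / 17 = 21.59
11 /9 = 1.22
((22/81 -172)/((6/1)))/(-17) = 6955/4131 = 1.68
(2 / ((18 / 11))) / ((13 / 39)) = 11 / 3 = 3.67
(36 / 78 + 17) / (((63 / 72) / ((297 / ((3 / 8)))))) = 1438272 / 91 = 15805.19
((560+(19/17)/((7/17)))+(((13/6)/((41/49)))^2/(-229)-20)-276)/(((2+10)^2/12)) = 25870351805/1164085776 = 22.22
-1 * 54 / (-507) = 18 / 169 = 0.11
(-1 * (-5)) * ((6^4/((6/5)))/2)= 2700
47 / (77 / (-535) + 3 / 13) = 326885 / 604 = 541.20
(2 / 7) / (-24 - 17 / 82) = -164 / 13895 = -0.01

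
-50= -50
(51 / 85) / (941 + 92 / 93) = 279 / 438025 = 0.00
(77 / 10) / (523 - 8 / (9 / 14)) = 693 / 45950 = 0.02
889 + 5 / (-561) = 498724 / 561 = 888.99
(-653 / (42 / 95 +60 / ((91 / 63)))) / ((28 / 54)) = -7258095 / 241948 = -30.00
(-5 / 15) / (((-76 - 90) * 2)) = 1 / 996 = 0.00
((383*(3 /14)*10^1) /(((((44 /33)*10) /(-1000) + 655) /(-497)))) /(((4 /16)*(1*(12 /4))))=-10197375 /12281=-830.34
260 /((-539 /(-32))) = 8320 /539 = 15.44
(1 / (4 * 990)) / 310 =1 / 1227600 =0.00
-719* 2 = -1438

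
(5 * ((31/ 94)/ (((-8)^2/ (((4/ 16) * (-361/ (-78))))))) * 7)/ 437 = 20615/ 43170816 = 0.00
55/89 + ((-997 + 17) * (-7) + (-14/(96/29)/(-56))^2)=90035971169/13123584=6860.62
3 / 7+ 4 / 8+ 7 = 111 / 14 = 7.93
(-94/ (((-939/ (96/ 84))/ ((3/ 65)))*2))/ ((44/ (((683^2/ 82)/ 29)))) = 21924983/ 1862645785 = 0.01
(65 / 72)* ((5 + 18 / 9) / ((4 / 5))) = 2275 / 288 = 7.90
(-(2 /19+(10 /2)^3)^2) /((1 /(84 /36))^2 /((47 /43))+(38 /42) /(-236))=-9212670937596 /96655945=-95314.06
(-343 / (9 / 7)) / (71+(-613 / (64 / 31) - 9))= 153664 / 135315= 1.14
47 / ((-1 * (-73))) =47 / 73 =0.64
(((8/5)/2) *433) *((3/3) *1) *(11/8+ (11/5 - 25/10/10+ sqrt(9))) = 109549/50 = 2190.98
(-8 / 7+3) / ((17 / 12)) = 156 / 119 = 1.31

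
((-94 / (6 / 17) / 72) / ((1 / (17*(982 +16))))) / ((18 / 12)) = -6777917 / 162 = -41838.99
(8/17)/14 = 4/119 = 0.03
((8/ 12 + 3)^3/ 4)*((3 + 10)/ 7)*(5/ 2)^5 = 2235.11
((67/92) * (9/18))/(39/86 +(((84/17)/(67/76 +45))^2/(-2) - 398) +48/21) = -70866834793447/76926534855398836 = -0.00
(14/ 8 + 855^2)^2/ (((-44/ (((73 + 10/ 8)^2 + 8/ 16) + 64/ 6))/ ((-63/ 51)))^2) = 29458352095762416432041569/ 2291728384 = 12854207462555220.69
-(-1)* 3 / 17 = 3 / 17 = 0.18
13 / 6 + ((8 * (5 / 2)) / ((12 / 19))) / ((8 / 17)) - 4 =65.46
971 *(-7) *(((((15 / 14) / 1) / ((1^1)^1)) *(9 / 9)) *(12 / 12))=-14565 / 2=-7282.50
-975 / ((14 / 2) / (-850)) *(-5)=-4143750 / 7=-591964.29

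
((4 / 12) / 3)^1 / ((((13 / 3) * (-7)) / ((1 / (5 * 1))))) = -1 / 1365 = -0.00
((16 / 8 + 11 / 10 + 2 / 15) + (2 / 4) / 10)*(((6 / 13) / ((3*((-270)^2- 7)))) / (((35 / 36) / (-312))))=-28368 / 12756275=-0.00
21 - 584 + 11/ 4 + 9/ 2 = -2223/ 4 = -555.75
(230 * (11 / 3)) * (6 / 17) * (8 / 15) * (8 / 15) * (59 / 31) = 3821312 / 23715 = 161.13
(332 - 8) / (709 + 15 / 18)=1944 / 4259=0.46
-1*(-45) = 45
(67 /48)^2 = 4489 /2304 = 1.95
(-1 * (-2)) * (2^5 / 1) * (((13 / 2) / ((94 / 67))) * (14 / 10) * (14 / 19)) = 1365728 / 4465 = 305.87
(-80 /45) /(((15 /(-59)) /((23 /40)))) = 2714 /675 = 4.02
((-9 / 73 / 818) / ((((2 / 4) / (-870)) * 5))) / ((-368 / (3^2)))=-7047 / 5493688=-0.00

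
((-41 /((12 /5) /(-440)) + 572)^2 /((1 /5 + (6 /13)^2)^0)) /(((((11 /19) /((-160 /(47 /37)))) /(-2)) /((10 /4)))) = 30105719670400 /423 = 71171914114.42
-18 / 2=-9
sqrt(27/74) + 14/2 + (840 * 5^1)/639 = 3 * sqrt(222)/74 + 2891/213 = 14.18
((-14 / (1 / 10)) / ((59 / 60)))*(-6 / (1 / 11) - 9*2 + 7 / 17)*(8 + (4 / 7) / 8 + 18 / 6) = 132153000 / 1003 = 131757.73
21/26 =0.81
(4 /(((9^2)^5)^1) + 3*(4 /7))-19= -421900912493 /24407490807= -17.29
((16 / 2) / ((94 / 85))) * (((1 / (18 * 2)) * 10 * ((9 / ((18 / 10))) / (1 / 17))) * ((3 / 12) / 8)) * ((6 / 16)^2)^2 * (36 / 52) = 2926125 / 40042496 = 0.07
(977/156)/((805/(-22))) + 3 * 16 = 47.83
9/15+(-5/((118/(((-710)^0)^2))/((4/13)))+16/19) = 104129/72865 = 1.43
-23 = -23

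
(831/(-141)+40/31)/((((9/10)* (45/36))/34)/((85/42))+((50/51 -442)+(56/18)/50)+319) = 3488981400/92422940239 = 0.04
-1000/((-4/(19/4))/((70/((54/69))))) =1911875/18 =106215.28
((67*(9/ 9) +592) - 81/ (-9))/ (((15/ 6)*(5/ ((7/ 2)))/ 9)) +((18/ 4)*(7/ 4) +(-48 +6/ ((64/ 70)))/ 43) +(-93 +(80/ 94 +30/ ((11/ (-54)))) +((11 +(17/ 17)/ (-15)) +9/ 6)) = 39036293437/ 26677200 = 1463.28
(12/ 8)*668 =1002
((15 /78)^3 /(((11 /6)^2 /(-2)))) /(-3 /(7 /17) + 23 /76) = 119700 /197516891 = 0.00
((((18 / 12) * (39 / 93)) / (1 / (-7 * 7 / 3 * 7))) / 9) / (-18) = 4459 / 10044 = 0.44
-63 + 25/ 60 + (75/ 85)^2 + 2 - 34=-325315/ 3468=-93.80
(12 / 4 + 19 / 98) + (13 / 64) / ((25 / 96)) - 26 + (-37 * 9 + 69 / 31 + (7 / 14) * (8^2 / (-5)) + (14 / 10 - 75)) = -16435592 / 37975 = -432.80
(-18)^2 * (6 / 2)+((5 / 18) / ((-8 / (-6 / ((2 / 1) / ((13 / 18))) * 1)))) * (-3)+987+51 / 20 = 2824307 / 1440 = 1961.32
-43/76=-0.57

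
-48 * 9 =-432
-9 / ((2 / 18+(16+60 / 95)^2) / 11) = -321651 / 899065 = -0.36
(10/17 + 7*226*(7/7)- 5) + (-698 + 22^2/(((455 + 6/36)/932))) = 86847619/46427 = 1870.63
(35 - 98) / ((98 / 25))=-225 / 14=-16.07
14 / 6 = 7 / 3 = 2.33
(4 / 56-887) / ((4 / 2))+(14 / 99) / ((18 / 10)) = -443.39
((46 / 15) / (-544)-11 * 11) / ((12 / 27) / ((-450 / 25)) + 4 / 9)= -13329981 / 46240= -288.28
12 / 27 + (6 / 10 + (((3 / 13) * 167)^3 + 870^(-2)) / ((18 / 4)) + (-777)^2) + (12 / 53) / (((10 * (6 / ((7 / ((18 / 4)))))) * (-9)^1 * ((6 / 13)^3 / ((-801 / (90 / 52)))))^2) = 8662587212566557385773493 / 14051437082690670000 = 616491.19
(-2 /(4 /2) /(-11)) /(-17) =-1 /187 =-0.01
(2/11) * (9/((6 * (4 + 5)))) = 1/33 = 0.03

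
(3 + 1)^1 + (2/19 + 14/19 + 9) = 263/19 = 13.84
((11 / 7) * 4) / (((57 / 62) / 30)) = 27280 / 133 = 205.11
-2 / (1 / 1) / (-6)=1 / 3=0.33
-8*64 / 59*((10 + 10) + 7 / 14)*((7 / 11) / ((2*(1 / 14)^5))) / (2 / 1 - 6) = 4939375616 / 649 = 7610748.25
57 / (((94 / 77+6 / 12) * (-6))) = -1463 / 265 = -5.52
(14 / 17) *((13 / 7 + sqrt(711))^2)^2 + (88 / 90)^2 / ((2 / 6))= 10922496 *sqrt(79) / 833 + 1686311446616 / 3935925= 544985.09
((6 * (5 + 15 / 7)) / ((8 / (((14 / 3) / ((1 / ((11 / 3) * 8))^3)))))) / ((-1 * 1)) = -17036800 / 27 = -630992.59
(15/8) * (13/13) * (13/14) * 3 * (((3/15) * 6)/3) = 117/56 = 2.09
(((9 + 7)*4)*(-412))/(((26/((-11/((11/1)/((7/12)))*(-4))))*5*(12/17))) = -392224/585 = -670.47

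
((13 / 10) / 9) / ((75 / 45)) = 13 / 150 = 0.09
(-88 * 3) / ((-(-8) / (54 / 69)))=-594 / 23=-25.83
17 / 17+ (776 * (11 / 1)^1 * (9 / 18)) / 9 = 4277 / 9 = 475.22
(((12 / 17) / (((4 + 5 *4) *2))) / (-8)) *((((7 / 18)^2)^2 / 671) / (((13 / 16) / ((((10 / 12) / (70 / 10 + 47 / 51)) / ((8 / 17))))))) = -204085 / 11838242617344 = -0.00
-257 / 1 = -257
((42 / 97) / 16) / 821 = 21 / 637096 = 0.00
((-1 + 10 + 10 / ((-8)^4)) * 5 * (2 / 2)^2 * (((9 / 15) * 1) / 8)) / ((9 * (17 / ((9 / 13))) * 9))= 18437 / 10862592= 0.00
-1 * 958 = -958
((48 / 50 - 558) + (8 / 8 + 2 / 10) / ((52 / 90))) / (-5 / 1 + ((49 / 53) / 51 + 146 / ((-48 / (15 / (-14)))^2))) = 12230931589632 / 108193160725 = 113.05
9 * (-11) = -99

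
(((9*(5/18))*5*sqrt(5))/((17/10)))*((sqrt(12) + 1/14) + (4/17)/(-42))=5875*sqrt(5)/12138 + 250*sqrt(15)/17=58.04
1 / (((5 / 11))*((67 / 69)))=759 / 335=2.27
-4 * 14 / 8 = -7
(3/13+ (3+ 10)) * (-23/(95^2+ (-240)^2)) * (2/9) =-7912/7795125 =-0.00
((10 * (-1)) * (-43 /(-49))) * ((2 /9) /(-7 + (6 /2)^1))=215 /441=0.49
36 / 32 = 9 / 8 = 1.12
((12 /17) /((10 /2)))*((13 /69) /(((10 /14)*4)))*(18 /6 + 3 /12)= 1183 /39100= 0.03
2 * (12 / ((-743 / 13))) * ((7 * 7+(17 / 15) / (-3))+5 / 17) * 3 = -3891784 / 63155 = -61.62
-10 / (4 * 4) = -5 / 8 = -0.62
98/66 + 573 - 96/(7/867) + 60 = -2600090/231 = -11255.80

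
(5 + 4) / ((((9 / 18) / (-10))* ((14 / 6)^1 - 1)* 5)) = -27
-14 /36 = -7 /18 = -0.39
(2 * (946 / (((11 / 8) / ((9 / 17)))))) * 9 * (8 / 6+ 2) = 371520 / 17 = 21854.12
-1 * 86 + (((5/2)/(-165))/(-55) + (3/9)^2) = -85.89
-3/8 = -0.38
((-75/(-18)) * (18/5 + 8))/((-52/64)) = -2320/39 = -59.49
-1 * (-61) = 61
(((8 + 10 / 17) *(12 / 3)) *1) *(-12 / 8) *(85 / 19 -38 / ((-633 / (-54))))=-4326564 / 68153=-63.48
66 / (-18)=-3.67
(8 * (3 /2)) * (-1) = -12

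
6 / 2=3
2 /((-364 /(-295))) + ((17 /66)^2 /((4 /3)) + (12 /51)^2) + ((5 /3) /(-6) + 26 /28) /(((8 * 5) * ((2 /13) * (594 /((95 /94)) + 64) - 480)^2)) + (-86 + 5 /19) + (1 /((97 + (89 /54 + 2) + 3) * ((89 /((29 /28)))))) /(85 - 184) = -1381591885527930790375995925 /16445399868231797086880256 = -84.01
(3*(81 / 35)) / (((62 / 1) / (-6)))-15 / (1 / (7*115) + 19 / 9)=-129068991 / 16604840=-7.77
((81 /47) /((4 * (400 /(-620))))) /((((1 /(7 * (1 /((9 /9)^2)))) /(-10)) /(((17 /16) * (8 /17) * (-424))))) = -931581 /94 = -9910.44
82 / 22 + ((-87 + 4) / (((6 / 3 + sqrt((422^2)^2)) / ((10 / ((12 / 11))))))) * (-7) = 44160661 / 11753676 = 3.76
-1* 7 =-7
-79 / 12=-6.58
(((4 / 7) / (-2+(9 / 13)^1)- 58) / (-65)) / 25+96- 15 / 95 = 352268001 / 3674125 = 95.88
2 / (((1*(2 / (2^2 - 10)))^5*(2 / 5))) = -1215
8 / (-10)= -4 / 5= -0.80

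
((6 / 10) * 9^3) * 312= 682344 / 5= 136468.80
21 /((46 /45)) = 945 /46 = 20.54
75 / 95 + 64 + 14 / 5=6421 / 95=67.59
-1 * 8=-8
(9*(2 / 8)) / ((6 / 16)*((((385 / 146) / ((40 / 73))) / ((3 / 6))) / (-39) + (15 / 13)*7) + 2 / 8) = 1872 / 2651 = 0.71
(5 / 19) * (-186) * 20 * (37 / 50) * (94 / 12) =-107818 / 19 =-5674.63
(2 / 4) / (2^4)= 1 / 32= 0.03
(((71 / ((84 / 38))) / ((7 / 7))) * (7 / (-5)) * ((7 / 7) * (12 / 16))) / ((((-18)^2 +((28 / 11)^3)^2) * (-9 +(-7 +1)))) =2389835789 / 633525640800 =0.00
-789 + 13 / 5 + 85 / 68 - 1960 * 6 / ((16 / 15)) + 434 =-227523 / 20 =-11376.15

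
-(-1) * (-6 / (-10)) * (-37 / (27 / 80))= -592 / 9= -65.78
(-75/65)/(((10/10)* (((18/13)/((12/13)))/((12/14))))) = -60/91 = -0.66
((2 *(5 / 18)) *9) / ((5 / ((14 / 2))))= 7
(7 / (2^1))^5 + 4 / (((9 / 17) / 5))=162143 / 288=563.00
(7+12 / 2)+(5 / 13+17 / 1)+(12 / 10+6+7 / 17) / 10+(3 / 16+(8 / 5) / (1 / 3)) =3194183 / 88400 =36.13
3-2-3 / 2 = -1 / 2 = -0.50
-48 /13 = -3.69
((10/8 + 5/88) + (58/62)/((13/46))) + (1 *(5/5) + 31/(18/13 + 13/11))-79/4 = -26733259/13015288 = -2.05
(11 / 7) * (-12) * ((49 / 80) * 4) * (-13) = 3003 / 5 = 600.60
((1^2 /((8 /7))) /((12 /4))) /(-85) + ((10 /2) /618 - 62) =-13026461 /210120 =-62.00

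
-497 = -497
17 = 17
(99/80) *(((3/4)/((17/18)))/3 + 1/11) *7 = 8379/2720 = 3.08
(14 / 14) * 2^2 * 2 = 8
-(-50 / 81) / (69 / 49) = 2450 / 5589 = 0.44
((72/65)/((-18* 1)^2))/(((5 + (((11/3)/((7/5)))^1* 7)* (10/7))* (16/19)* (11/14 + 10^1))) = 931/77145900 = 0.00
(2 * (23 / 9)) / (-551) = -46 / 4959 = -0.01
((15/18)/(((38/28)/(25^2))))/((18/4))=43750/513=85.28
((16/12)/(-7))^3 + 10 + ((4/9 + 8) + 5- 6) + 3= 189272/9261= 20.44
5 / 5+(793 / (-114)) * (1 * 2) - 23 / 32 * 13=-40595 / 1824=-22.26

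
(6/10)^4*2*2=324/625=0.52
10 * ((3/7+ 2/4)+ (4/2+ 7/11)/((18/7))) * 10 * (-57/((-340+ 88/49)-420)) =14.69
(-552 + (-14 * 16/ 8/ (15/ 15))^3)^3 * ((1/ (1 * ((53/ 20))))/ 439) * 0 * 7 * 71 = 0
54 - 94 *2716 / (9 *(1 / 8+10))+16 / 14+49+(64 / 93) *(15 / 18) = -2696.97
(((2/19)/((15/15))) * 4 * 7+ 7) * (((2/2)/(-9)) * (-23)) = 483/19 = 25.42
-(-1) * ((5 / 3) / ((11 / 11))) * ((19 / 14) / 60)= 19 / 504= 0.04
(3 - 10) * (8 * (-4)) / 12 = 18.67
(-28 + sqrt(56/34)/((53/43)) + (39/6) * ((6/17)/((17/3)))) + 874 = 86 * sqrt(119)/901 + 244611/289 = 847.45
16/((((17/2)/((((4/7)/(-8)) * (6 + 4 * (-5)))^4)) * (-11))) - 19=-3585/187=-19.17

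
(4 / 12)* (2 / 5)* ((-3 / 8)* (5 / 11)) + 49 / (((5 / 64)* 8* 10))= 8599 / 1100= 7.82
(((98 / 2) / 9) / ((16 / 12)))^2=2401 / 144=16.67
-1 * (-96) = 96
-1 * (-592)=592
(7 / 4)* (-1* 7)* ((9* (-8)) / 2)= 441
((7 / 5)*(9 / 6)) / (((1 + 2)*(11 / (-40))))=-28 / 11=-2.55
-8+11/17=-7.35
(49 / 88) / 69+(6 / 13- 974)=-76846595 / 78936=-973.53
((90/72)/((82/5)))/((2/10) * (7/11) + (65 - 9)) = 0.00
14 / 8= 7 / 4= 1.75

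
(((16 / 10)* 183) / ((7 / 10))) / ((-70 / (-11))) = 65.73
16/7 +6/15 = 94/35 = 2.69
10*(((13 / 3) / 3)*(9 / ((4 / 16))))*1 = 520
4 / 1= 4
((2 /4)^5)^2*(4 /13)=1 /3328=0.00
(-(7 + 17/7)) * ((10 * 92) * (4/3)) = -80960/7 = -11565.71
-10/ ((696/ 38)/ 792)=-12540/ 29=-432.41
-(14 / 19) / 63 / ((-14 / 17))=17 / 1197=0.01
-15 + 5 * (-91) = -470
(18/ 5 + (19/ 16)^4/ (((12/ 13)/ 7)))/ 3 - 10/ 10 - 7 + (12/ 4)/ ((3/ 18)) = 191416631/ 11796480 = 16.23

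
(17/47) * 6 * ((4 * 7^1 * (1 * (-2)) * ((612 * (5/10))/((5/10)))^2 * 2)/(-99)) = 475421184/517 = 919576.76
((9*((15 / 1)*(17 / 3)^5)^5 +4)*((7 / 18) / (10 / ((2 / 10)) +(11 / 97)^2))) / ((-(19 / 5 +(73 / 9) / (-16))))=-47508854157437853235512116372791505596120 / 432254276069178249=-109909506481861861393460.80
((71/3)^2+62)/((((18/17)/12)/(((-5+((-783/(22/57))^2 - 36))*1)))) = 17235965361001/594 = 29016776702.02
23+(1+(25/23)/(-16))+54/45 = 46243/1840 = 25.13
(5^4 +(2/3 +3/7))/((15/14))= 584.36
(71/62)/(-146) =-71/9052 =-0.01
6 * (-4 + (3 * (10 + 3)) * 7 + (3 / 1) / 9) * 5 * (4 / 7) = 32320 / 7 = 4617.14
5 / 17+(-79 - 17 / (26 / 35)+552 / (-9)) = -216037 / 1326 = -162.92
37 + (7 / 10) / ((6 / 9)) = 761 / 20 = 38.05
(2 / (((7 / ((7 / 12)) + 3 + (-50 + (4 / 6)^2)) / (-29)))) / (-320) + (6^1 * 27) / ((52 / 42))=84638367 / 646880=130.84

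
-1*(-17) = 17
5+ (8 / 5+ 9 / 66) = 6.74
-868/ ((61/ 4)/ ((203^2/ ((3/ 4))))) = -3127380.28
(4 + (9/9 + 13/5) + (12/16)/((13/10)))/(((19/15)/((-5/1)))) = -15945/494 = -32.28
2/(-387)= -2/387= -0.01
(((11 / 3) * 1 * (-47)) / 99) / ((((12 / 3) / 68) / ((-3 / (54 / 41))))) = 32759 / 486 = 67.41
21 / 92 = 0.23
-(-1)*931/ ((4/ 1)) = 931/ 4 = 232.75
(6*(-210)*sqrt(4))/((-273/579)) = 69480/13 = 5344.62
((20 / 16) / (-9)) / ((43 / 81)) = -45 / 172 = -0.26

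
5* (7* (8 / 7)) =40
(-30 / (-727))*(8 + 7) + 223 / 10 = 166621 / 7270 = 22.92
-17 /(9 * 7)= -17 /63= -0.27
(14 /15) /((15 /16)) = 224 /225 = 1.00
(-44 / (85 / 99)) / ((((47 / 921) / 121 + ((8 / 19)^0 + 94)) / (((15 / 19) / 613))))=-728155494 / 1048101964529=-0.00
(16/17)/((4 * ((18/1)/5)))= 10/153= 0.07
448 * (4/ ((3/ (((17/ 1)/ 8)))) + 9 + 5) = 22624/ 3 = 7541.33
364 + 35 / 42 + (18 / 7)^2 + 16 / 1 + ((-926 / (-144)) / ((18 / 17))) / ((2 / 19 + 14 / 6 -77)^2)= 2904687690007 / 7497000000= 387.45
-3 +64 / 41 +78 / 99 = -0.65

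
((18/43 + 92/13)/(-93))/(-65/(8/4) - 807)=0.00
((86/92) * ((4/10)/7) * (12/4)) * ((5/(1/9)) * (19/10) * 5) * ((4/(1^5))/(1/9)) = 397062/161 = 2466.22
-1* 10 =-10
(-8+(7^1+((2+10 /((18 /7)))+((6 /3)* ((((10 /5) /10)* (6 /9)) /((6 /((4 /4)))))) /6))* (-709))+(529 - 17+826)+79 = -1044154 /135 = -7734.47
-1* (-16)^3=4096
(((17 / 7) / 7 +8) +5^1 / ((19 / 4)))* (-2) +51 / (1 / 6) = 287.20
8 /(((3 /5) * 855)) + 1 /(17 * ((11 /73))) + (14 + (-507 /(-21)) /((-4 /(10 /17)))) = 14579371 /1343034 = 10.86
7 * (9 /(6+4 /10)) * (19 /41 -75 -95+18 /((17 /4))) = -36292725 /22304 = -1627.18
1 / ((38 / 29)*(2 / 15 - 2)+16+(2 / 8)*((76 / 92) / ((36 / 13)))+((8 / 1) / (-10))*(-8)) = 96048 / 1923707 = 0.05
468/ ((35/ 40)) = 3744/ 7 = 534.86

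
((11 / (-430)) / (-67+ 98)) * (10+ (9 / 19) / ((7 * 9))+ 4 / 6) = -46849 / 5318670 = -0.01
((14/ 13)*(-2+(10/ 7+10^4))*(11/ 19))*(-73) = -5916504/ 13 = -455115.69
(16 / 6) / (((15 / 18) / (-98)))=-1568 / 5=-313.60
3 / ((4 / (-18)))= -27 / 2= -13.50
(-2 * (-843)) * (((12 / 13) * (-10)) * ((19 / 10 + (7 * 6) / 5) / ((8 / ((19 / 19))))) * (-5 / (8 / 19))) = 24746265 / 104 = 237944.86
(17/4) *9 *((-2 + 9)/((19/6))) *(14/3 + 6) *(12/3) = 68544/19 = 3607.58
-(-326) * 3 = 978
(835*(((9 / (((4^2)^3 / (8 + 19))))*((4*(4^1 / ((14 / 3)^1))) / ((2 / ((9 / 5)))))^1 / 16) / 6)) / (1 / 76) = 6939351 / 57344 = 121.01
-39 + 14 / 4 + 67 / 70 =-34.54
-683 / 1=-683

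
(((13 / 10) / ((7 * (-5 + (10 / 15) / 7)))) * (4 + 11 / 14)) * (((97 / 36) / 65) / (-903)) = 6499 / 781275600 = 0.00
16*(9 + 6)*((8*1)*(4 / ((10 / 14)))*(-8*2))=-172032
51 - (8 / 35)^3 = 2186113 / 42875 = 50.99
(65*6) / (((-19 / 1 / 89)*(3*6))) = -5785 / 57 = -101.49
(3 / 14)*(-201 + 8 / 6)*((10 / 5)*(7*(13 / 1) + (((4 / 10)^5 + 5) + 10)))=-28348274 / 3125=-9071.45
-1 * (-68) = 68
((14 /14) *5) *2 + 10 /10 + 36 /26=161 /13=12.38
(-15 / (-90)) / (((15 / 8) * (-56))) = -1 / 630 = -0.00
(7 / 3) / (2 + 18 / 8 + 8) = 4 / 21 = 0.19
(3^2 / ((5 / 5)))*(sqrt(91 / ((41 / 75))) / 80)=9*sqrt(11193) / 656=1.45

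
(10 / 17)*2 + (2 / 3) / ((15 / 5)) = 214 / 153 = 1.40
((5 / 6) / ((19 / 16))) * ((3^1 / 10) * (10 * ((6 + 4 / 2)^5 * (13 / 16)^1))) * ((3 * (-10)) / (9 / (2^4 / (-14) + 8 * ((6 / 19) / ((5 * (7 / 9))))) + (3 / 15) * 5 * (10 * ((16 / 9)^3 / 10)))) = 7639341465600 / 57371963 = 133154.61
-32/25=-1.28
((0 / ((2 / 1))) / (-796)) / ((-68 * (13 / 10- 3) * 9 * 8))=0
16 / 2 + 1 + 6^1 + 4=19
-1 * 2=-2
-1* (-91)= 91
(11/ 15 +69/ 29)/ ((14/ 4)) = 0.89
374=374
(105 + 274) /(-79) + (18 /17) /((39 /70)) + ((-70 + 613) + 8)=548.10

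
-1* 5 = -5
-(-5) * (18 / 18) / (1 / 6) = 30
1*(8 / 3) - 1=5 / 3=1.67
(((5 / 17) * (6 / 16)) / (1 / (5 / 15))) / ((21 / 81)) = 135 / 952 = 0.14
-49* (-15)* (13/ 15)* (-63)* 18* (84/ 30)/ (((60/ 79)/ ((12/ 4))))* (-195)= 7789547493/ 5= 1557909498.60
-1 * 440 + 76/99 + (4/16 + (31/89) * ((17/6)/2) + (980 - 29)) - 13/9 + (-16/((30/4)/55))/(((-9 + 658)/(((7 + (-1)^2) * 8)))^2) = 31279952729/61342182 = 509.93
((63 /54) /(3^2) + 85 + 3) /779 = 4759 /42066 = 0.11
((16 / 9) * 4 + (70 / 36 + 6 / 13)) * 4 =38.07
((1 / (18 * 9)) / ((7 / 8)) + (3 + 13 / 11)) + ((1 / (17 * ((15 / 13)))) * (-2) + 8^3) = 273600896 / 530145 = 516.09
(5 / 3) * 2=10 / 3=3.33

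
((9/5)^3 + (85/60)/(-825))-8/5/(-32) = 145537/24750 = 5.88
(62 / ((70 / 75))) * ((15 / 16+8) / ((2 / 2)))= 66495 / 112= 593.71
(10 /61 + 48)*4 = 11752 /61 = 192.66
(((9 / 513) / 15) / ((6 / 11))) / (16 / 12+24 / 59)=0.00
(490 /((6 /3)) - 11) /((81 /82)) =2132 /9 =236.89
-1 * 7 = -7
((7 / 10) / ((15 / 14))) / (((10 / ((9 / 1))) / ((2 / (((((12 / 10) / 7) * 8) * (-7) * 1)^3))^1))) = -49 / 36864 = -0.00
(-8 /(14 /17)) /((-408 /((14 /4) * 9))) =3 /4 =0.75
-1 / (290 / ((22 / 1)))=-0.08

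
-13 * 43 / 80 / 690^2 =-559 / 38088000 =-0.00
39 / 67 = 0.58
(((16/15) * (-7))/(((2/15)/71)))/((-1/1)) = 3976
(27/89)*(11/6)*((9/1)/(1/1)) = 891/178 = 5.01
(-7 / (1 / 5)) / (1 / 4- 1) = 140 / 3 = 46.67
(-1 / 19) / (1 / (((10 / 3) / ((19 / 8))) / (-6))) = 40 / 3249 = 0.01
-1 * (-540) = 540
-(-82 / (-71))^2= -6724 / 5041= -1.33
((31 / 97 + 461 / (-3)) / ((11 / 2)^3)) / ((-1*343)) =356992 / 132851103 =0.00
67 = 67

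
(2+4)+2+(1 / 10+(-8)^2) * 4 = 1322 / 5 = 264.40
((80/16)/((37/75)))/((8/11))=4125/296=13.94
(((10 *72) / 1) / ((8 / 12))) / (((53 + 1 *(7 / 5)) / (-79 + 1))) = -26325 / 17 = -1548.53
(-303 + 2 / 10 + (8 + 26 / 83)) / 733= -122212 / 304195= -0.40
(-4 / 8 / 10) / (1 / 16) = -4 / 5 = -0.80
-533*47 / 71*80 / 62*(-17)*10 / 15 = 34069360 / 6603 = 5159.68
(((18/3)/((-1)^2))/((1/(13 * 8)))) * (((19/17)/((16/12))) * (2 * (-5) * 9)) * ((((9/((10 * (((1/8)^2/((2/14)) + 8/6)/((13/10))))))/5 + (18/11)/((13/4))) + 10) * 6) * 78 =-304291131513408/1294975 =-234978382.99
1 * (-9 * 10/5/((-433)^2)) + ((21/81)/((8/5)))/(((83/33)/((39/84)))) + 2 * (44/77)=36789266989/31372159392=1.17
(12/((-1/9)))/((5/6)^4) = -139968/625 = -223.95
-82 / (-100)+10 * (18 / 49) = 4.49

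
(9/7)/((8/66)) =297/28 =10.61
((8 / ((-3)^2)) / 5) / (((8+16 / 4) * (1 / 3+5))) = 1 / 360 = 0.00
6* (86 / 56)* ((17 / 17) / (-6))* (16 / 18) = -1.37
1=1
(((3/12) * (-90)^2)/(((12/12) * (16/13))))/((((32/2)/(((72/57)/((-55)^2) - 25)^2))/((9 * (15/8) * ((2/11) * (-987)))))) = -57933898904892352797/297673784320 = -194622106.33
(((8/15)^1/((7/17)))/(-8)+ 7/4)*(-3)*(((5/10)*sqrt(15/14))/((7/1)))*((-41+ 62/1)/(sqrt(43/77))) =-2001*sqrt(14190)/24080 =-9.90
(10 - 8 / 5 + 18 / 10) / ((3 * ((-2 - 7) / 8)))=-136 / 45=-3.02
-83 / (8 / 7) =-581 / 8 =-72.62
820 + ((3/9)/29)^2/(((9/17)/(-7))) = 55859101/68121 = 820.00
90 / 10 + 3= 12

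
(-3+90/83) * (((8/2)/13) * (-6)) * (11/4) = 10494/1079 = 9.73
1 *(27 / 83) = 27 / 83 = 0.33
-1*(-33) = 33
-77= -77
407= 407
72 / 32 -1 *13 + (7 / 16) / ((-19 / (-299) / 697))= 1455553 / 304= 4788.00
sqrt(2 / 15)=sqrt(30) / 15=0.37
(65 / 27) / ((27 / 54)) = 130 / 27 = 4.81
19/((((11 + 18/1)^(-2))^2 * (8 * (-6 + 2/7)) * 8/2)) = -94068373/1280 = -73490.92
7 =7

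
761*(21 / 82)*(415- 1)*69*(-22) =-5021645706 / 41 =-122479163.56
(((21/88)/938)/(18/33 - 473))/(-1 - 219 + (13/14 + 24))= 21/7607451752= 0.00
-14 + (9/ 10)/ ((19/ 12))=-1276/ 95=-13.43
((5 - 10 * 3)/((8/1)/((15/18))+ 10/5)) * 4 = -250/29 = -8.62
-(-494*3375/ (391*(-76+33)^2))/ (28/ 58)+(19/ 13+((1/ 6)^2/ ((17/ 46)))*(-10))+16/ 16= 3840929914/ 592103421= 6.49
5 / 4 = 1.25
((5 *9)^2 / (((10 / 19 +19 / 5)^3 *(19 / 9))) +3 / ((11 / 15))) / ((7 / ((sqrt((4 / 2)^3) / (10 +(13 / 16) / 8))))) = 38465195520 *sqrt(2) / 85335492011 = 0.64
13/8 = 1.62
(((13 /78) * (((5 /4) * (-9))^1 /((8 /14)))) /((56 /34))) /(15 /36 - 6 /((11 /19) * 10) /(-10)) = -3.83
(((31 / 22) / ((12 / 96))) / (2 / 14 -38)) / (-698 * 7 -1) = 868 / 14245605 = 0.00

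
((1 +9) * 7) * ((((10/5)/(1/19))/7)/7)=380/7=54.29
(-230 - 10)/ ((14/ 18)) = -2160/ 7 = -308.57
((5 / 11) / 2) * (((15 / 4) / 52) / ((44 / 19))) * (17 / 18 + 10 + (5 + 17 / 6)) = 6175 / 46464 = 0.13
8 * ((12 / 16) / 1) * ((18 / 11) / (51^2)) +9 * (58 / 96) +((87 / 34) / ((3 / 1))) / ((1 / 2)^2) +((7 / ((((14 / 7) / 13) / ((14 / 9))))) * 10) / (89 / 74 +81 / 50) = 44326432457 / 170750448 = 259.60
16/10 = 8/5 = 1.60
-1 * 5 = -5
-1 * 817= -817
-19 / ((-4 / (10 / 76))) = 0.62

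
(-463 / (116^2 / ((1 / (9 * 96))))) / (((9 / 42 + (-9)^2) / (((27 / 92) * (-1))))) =3241 / 22520822784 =0.00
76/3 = 25.33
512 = 512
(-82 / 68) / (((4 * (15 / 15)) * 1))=-0.30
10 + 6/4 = 23/2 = 11.50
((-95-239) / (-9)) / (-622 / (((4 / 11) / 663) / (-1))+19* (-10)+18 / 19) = 12692 / 387784377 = 0.00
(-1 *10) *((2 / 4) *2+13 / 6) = -95 / 3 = -31.67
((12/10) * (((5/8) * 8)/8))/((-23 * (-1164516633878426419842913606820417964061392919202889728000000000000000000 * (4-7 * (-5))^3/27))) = 3/235376760106043061684329069864970160567944982400964883382272000000000000000000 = 0.00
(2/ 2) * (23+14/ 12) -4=20.17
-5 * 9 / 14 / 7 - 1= -143 / 98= -1.46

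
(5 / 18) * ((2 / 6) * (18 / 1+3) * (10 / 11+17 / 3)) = 7595 / 594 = 12.79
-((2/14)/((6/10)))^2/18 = -0.00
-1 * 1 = -1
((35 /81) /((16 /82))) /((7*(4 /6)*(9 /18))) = 0.95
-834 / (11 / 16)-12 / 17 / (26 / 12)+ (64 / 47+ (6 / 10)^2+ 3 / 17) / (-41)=-1213.46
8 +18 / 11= 9.64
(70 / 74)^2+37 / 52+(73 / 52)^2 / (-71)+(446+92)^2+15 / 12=76074179959119 / 262826096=289446.83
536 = 536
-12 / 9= -4 / 3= -1.33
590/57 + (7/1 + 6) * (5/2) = 4885/114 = 42.85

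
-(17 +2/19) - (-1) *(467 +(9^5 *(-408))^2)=11028057492041764/19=580424078528513.89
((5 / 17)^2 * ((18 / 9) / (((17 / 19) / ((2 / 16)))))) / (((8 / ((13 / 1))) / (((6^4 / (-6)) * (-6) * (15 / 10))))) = 1500525 / 19652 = 76.35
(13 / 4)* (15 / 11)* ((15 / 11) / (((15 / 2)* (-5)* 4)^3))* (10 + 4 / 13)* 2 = -67 / 1815000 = -0.00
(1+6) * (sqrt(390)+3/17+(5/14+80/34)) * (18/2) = 6183/34+63 * sqrt(390) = 1426.00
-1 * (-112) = 112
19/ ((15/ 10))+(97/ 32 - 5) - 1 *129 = -11357/ 96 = -118.30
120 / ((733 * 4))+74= 54272 / 733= 74.04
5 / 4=1.25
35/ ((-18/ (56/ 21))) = -140/ 27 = -5.19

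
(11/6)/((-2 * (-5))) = 11/60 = 0.18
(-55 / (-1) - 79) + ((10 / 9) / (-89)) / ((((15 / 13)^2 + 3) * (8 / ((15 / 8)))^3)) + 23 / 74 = -2494838055453 / 105315303424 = -23.69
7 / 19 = 0.37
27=27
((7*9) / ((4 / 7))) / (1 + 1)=441 / 8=55.12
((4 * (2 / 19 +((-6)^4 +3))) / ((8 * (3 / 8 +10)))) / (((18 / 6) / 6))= 197464 / 1577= 125.21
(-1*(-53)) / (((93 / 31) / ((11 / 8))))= 583 / 24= 24.29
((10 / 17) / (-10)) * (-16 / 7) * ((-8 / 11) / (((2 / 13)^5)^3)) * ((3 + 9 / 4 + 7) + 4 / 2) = -2917595901803173149 / 1340416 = -2176634643128.08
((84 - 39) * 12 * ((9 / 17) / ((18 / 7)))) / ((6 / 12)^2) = 7560 / 17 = 444.71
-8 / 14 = -4 / 7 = -0.57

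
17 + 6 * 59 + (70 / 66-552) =-5938 / 33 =-179.94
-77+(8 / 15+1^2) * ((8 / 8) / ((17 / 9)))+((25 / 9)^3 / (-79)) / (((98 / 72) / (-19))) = -1929618776 / 26651835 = -72.40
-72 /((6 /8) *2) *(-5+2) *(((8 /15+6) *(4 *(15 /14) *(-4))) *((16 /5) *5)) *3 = -774144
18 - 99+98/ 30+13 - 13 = -1166/ 15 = -77.73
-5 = -5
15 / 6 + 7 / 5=39 / 10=3.90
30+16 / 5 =166 / 5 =33.20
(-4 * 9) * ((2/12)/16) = -3/8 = -0.38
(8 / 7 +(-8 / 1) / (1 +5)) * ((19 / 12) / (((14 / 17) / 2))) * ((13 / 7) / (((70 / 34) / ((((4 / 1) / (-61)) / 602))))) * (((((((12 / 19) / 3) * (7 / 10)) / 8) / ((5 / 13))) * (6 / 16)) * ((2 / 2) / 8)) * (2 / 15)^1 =48841 / 2267216280000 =0.00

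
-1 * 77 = -77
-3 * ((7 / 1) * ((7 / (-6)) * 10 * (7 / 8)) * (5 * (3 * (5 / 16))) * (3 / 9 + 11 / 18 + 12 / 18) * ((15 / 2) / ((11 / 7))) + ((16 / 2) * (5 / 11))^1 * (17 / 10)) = 43413677 / 5632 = 7708.39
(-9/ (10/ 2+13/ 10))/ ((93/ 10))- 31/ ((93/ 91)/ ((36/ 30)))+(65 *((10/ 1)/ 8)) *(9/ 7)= 884197/ 13020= 67.91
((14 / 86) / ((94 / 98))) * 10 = 3430 / 2021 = 1.70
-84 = -84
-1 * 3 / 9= -1 / 3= -0.33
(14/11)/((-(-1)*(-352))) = -7/1936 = -0.00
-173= -173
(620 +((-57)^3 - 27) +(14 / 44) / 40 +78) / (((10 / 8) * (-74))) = 162379353 / 81400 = 1994.83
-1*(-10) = 10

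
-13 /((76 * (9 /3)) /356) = -1157 /57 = -20.30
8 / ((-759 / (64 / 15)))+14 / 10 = 15427 / 11385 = 1.36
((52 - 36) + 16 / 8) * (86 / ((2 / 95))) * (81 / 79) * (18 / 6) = 226174.56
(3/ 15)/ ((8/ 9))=9/ 40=0.22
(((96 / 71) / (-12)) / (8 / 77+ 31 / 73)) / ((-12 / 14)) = 157388 / 632823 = 0.25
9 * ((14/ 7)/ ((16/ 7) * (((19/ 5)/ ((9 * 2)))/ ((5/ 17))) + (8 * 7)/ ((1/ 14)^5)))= 14175/ 23718039692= 0.00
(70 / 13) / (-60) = -7 / 78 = -0.09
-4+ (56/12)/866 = -3.99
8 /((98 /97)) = 388 /49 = 7.92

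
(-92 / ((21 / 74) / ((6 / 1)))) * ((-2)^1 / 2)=13616 / 7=1945.14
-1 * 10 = -10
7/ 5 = 1.40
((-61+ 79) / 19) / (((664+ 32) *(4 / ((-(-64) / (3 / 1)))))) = 4 / 551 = 0.01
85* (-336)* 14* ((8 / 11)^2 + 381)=-18458613600 / 121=-152550525.62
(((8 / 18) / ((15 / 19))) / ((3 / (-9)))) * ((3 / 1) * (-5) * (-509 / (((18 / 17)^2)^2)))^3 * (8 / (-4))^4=-36495054217016299898452775 / 6025163444928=-6057106093567.96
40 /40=1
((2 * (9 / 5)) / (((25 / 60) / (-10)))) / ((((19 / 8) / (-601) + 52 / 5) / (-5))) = 1153920 / 27769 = 41.55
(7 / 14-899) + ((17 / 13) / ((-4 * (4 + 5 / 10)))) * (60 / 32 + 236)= -1714343 / 1872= -915.78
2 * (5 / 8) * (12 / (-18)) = -5 / 6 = -0.83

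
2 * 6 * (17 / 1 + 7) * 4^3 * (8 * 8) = 1179648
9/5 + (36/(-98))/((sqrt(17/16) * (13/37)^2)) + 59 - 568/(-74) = 12668/185 - 98568 * sqrt(17)/140777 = 65.59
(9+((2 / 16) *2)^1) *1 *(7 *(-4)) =-259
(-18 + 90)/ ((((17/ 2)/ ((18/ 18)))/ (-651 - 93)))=-107136/ 17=-6302.12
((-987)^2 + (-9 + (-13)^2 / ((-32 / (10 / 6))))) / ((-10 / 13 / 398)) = -48386479661 / 96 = -504025829.80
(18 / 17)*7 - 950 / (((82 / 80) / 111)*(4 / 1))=-17921334 / 697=-25712.10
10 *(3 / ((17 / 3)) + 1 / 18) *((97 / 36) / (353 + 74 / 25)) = 2170375 / 49015692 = 0.04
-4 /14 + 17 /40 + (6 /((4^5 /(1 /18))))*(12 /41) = 51203 /367360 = 0.14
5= 5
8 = 8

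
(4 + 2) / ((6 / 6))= 6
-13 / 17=-0.76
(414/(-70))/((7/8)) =-1656/245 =-6.76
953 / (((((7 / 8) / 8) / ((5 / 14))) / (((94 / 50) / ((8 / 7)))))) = 179164 / 35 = 5118.97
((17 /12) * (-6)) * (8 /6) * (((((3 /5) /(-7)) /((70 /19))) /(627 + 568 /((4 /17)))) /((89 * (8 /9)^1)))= 2907 /2652360200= 0.00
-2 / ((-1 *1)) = 2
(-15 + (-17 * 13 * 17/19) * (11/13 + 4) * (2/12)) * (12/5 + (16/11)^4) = -1670943354/1390895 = -1201.34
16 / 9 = 1.78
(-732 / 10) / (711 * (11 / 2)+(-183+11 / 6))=-549 / 27970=-0.02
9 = 9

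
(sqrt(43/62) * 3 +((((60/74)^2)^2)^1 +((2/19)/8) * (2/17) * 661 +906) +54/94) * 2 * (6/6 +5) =18 * sqrt(2666)/31 +310019251244646/28451638141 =10926.34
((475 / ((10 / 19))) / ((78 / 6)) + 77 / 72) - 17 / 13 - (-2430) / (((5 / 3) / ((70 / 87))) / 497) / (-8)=-1976351027 / 27144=-72809.87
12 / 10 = 6 / 5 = 1.20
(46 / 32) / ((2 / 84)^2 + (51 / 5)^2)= 253575 / 18352756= 0.01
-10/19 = -0.53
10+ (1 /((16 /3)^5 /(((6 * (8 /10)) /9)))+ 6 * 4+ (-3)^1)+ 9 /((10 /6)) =4771037 /131072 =36.40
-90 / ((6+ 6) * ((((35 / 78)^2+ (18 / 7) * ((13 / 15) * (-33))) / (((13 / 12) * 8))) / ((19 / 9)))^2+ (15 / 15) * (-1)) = -3073731278436000 / 6551183607817187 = -0.47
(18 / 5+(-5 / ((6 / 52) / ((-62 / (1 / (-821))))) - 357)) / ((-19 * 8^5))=33091601 / 9338880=3.54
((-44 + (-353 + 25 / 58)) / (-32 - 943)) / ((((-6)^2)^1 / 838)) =3212473 / 339300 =9.47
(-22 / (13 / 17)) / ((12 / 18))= -561 / 13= -43.15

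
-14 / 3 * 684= -3192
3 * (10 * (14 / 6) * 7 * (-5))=-2450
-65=-65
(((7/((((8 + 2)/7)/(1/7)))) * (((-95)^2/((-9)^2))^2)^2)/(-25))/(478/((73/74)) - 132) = -27120627231096875/2215700823312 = -12240.20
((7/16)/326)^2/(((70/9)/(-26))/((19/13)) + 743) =8379/3455735031808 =0.00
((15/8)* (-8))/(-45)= 1/3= 0.33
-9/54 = -1/6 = -0.17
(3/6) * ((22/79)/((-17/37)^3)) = -557183/388127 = -1.44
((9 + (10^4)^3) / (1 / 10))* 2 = 20000000000180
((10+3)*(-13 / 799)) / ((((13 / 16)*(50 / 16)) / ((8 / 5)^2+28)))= -1271296 / 499375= -2.55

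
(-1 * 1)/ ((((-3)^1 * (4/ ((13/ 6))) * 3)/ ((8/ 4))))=13/ 108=0.12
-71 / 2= -35.50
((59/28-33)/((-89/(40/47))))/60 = 865/175686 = 0.00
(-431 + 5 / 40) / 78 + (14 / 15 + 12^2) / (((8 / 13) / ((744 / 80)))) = 11360861 / 5200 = 2184.78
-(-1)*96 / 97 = 96 / 97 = 0.99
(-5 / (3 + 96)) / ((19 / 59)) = -295 / 1881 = -0.16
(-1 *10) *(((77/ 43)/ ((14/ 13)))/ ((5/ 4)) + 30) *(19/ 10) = -595.27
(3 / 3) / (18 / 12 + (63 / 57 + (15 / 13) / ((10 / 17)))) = 247 / 1128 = 0.22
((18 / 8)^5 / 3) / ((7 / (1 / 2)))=19683 / 14336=1.37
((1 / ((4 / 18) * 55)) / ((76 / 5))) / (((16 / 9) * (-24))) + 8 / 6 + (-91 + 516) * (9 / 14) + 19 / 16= 1239245705 / 4494336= 275.73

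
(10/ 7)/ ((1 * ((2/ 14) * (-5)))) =-2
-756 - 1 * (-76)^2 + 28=-6504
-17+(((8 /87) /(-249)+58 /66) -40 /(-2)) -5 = -267265 /238293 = -1.12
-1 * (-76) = 76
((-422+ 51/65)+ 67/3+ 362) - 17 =-10507/195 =-53.88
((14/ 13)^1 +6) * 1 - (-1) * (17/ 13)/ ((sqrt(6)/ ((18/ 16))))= 51 * sqrt(6)/ 208 +92/ 13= 7.68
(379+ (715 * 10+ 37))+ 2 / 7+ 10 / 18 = 476711 / 63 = 7566.84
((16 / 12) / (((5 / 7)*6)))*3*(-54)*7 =-1764 / 5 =-352.80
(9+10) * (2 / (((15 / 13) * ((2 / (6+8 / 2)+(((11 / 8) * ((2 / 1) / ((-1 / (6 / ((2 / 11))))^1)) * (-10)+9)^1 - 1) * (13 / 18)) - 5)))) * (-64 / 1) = -379392 / 118151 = -3.21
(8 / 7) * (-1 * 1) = -8 / 7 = -1.14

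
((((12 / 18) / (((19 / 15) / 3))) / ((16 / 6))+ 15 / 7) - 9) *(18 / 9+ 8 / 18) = -12221 / 798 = -15.31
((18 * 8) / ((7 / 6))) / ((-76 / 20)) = -4320 / 133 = -32.48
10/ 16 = 5/ 8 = 0.62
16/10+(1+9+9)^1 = 20.60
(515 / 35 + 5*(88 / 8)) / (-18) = -244 / 63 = -3.87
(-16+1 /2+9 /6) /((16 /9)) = -63 /8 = -7.88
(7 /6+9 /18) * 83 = 415 /3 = 138.33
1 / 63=0.02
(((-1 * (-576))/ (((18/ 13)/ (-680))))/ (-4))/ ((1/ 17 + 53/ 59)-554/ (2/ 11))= -70932160/ 3055181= -23.22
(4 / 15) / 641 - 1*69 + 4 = -624971 / 9615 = -65.00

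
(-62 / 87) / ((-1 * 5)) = 62 / 435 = 0.14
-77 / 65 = -1.18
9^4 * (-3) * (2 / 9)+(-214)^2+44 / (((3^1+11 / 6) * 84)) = 8408688 / 203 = 41422.11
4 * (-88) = -352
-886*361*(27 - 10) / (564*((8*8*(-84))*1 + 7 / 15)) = 13593455 / 7579502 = 1.79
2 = 2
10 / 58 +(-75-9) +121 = 1078 / 29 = 37.17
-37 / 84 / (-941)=37 / 79044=0.00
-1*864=-864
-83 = -83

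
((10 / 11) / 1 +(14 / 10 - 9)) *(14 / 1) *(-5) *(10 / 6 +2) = 5152 / 3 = 1717.33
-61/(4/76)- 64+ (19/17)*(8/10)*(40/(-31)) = -645129/527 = -1224.15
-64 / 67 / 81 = -64 / 5427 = -0.01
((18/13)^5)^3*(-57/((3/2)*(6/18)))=-769117030278430261248/51185893014090757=-15025.96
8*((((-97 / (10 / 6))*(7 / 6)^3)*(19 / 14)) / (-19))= 4753 / 90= 52.81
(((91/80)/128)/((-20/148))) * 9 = -30303/51200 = -0.59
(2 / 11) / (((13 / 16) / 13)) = 32 / 11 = 2.91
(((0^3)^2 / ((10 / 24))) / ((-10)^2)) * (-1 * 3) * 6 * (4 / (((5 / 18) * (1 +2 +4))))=0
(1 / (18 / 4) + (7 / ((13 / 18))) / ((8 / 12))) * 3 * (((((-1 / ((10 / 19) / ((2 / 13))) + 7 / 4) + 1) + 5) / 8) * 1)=3348653 / 81120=41.28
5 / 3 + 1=8 / 3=2.67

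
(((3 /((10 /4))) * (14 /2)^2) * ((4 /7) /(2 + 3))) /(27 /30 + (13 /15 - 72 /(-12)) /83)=83664 /12235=6.84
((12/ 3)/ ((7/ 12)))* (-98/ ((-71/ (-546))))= -366912/ 71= -5167.77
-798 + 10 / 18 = -7177 / 9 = -797.44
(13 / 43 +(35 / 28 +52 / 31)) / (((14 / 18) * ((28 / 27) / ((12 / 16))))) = 3.00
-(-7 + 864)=-857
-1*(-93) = 93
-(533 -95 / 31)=-16428 / 31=-529.94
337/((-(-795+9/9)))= 337/794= 0.42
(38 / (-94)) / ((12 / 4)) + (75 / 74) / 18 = -1637 / 20868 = -0.08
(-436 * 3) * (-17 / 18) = 1235.33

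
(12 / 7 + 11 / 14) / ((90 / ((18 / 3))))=1 / 6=0.17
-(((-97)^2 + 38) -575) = -8872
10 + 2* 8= 26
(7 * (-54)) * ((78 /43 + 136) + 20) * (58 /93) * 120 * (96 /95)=-114260170752 /25327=-4511397.75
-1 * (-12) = 12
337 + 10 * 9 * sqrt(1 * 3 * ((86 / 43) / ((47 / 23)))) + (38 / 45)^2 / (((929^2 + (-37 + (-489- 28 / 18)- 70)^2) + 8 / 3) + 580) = 90 * sqrt(6486) / 47 + 833033679869 / 2471910025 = 491.22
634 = 634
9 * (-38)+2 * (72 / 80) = -1701 / 5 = -340.20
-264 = -264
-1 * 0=0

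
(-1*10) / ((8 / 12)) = -15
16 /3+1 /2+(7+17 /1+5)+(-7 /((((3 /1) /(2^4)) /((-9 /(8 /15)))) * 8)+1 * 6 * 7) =1867 /12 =155.58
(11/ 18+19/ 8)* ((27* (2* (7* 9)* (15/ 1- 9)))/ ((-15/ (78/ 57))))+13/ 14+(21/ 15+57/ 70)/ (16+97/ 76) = -277386801/ 49894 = -5559.52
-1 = -1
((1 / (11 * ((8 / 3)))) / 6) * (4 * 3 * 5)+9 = 411 / 44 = 9.34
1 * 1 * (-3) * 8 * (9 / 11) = -216 / 11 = -19.64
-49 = -49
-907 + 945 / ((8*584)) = -4236559 / 4672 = -906.80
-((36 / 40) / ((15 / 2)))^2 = -9 / 625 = -0.01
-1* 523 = -523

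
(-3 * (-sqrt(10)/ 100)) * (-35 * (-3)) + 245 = 63 * sqrt(10)/ 20 + 245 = 254.96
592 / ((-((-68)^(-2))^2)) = -12657774592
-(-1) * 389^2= 151321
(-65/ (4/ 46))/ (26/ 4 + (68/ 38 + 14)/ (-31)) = -880555/ 7057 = -124.78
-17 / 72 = -0.24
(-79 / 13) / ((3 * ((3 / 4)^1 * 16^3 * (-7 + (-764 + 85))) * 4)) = 79 / 328753152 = 0.00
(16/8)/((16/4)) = 1/2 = 0.50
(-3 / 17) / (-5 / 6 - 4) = 18 / 493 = 0.04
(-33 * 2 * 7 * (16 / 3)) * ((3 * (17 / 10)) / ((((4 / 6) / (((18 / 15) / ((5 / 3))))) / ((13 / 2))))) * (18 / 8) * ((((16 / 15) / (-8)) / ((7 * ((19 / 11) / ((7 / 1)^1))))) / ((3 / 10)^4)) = 1891573.89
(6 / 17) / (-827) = -6 / 14059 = -0.00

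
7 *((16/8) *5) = 70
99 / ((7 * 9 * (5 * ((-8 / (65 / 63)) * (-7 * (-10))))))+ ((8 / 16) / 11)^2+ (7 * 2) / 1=418394677 / 29882160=14.00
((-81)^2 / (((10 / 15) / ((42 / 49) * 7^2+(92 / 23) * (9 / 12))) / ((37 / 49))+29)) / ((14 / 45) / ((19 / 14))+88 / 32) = 112080906900 / 1476926117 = 75.89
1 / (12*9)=1 / 108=0.01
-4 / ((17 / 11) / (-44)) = 1936 / 17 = 113.88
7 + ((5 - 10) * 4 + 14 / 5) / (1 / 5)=-79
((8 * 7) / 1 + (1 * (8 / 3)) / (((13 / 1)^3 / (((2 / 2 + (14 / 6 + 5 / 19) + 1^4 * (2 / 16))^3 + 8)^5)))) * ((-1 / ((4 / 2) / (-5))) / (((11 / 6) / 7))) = 91371352834342241844309877396144732072066417015 / 10538415998705623683335358103162340769792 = 8670311.82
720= 720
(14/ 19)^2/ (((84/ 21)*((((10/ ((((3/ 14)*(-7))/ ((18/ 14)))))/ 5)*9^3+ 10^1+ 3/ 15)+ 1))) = -1715/ 15648628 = -0.00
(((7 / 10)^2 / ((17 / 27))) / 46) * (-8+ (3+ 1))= -1323 / 19550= -0.07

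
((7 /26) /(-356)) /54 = -7 /499824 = -0.00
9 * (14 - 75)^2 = 33489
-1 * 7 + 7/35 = -34/5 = -6.80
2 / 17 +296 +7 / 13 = 65561 / 221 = 296.66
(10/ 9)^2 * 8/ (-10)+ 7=487/ 81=6.01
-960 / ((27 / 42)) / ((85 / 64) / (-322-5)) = 367676.24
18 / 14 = 1.29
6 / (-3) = -2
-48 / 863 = -0.06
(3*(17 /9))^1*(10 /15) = 34 /9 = 3.78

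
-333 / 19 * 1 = -333 / 19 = -17.53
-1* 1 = -1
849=849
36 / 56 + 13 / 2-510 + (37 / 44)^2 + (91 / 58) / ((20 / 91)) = -972716851 / 1965040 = -495.01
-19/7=-2.71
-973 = -973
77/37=2.08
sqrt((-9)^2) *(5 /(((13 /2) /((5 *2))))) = 900 /13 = 69.23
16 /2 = 8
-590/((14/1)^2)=-295/98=-3.01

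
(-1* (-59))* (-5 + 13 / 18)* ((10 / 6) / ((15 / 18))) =-4543 / 9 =-504.78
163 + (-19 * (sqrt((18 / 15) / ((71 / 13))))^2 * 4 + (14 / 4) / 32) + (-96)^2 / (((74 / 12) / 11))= 13942655081 / 840640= 16585.76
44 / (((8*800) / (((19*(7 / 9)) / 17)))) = 1463 / 244800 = 0.01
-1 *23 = -23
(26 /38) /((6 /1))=13 /114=0.11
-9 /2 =-4.50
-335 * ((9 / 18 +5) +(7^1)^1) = -8375 / 2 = -4187.50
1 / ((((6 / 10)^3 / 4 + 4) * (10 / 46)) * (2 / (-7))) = -8050 / 2027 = -3.97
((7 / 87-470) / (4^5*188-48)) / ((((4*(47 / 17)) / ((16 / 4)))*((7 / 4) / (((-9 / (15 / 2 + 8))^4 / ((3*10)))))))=-1013326038 / 529956472169845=-0.00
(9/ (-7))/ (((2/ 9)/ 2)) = -81/ 7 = -11.57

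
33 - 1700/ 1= -1667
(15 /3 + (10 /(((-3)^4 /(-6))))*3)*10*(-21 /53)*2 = -3500 /159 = -22.01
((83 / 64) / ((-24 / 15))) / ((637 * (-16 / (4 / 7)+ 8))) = 83 / 1304576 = 0.00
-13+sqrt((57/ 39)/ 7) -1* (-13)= sqrt(1729)/ 91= 0.46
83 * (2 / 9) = 166 / 9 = 18.44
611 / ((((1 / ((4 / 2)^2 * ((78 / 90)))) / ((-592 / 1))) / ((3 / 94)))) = -40019.20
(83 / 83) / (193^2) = 1 / 37249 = 0.00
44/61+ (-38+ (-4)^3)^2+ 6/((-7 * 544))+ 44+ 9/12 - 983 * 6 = 528625901/116144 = 4551.47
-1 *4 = -4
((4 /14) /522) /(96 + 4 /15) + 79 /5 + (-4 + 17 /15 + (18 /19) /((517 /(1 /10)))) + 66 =179434734377 /2273238660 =78.93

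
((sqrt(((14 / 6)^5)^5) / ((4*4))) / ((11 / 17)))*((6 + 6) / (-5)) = -235301882417*sqrt(21) / 116917020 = -9222.68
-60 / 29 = -2.07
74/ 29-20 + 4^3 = 1350/ 29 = 46.55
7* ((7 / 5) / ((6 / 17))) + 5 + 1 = 1013 / 30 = 33.77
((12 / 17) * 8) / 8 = 12 / 17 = 0.71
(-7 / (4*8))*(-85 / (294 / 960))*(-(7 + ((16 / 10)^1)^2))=-4063 / 7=-580.43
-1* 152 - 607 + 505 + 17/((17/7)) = -247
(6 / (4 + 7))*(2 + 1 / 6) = 13 / 11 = 1.18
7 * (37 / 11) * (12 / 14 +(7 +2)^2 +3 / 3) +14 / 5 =107454 / 55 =1953.71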